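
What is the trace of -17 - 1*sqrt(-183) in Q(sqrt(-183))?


Tr(a + b*sqrt(d)) = (a + b*sqrt(d)) + (a - b*sqrt(d)) = 2a
= 2 * (-17)
= -34

-34


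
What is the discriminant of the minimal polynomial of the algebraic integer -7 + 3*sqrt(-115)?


The element -7 + 3*sqrt(-115) has minimal polynomial:
x^2 + 14*x + 1084
Discriminant = (14)^2 - 4*(1084)
= 196 - 4336
= -4140

-4140


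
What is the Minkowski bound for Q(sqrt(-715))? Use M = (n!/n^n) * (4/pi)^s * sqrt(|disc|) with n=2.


d = -715, d mod 4 = 1, so disc(K) = d = -715; |disc(K)| = 715
Imaginary quadratic field, so n = 2, s = r2 = 1, r1 = 0
M = (n!/n^n) * (4/pi)^s * sqrt(|disc(K)|) = (2!/2^2) * (4/pi)^1 * sqrt(715)
= 0.5 * 1.273240 * 26.739484
= 17.0229

17.0229


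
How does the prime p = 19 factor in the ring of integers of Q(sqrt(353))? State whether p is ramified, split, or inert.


K = Q(sqrt(353)). Since d mod 4 = 1, disc(K) = 353.
Check p | disc: 353 mod 19 = 11.
p does not divide disc. Compute Legendre symbol (d/p):
11^((19-1)/2) mod 19 = 1
(d/p) = 1, so p splits: (p) = P*P' with e=1, f=1, g=2.
Therefore p is split.

split


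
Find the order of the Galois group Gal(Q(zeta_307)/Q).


|Gal(Q(zeta_307)/Q)| = phi(307)
= 306

306


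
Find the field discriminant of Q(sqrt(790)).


For K = Q(sqrt(d)) with d squarefree: disc(K) = d if d = 1 mod 4, and disc(K) = 4d if d = 2 or 3 mod 4.
Here d = 790, and d mod 4 = 2.
d = 2 mod 4, not 1 (O_K = Z[sqrt(d)]), so disc(K) = 4d = 4 * (790) = 3160

3160


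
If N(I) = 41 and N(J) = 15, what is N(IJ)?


N(IJ) = N(I) * N(J)
= 41 * 15
= 615

615


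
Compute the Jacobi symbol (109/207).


Compute (109/207) via quadratic reciprocity:
  reciprocity: (109/207) -> +(207/109)
  reduce: (98/109)
  pull out 2: (2/109) = -1  (since 109 mod 8 = 5)
  reciprocity: (49/109) -> +(109/49)
  reduce: (11/49)
  reciprocity: (11/49) -> +(49/11)
  reduce: (5/11)
  reciprocity: (5/11) -> +(11/5)
  reduce: (1/5)
  (1/5) = 1
Product of signs = -1

-1


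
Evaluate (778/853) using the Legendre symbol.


p = 853 is prime, so compute (778/853) with the reciprocity algorithm (Jacobi-symbol steps: pull out 2s via (2/n), flip via reciprocity, reduce):
  pull out 2: (2/853) = -1  (since 853 mod 8 = 5)
  reciprocity: (389/853) -> +(853/389)
  reduce: (75/389)
  reciprocity: (75/389) -> +(389/75)
  reduce: (14/75)
  pull out 2: (2/75) = -1  (since 75 mod 8 = 3)
  reciprocity: (7/75) -> -(75/7)
  reduce: (5/7)
  reciprocity: (5/7) -> +(7/5)
  reduce: (2/5)
  pull out 2: (2/5) = -1  (since 5 mod 8 = 5)
  (1/5) = 1
Product of signs = 1
(778/853) = 1

1


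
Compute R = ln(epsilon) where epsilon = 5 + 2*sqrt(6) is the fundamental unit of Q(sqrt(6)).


epsilon = 5 + 2*sqrt(6)
= 9.8990
R = ln(9.8990)
= 2.2924

2.2924


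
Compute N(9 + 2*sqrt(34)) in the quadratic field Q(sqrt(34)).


N(a + b*sqrt(d)) = a^2 - d*b^2
= (9)^2 - (34)*(2)^2
= 81 - 136
= -55

-55


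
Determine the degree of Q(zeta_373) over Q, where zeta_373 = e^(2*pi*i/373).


The degree equals Euler's totient phi(373).
373 = 373
phi(373) = 372

372


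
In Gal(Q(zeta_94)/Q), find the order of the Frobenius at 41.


The Frobenius at p in Gal(Q(zeta_n)/Q) = (Z/nZ)* is the class of p, so its order is ord_94(41), the smallest k >= 1 with 41^k = 1 mod 94.
n = 94 = 2 * 47, phi(94) = 46; the order divides phi(n).
Divisors of 46: 1, 2, 23, 46
Repeated squaring mod 94: 41^1 = 41, 41^2 = 83, 41^4 = 27, 41^8 = 71, 41^16 = 59, 41^32 = 3
Test divisors in increasing order:
  k=1: 41^1 = 41 mod 94
  k=2: 41^2 = 83 mod 94
  k=23: 41^23 = 59 * 27 * 83 * 41 = 93 mod 94
  k=46: 41^46 = 3 * 71 * 27 * 83 = 1 mod 94  <- first divisor giving 1
Order = 46

46


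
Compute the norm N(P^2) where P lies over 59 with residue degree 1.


N(P^a) = p^(a*f)
= 59^(2*1)
= 59^2
= 3481

3481


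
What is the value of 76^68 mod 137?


p = 137 is prime and the exponent is (p-1)/2 = 68, so by Euler's criterion 76^68 = (76/137) = +1 or -1 mod 137.
Compute by square-and-multiply:
  68 = 64 + 4 (binary 1000100)
  Repeated squaring mod 137: 76^1 = 76, 76^2 = 22, 76^4 = 73, 76^8 = 123, 76^16 = 59, 76^32 = 56, 76^64 = 122
  76^68 = 76^64 * 76^4 = 122 * 73 mod 137
    122 * 73 = 8906 = 1 mod 137
  76^68 = 1 mod 137
Result 1: 76 is a quadratic residue mod 137.
76^68 mod 137 = 1

1


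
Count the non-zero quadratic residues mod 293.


For prime p, the number of non-zero quadratic residues is (p-1)/2.
= (293-1)/2
= 146

146


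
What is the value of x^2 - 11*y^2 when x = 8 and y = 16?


x^2 - d*y^2
= 8^2 - 11*16^2
= 64 - 2816
= -2752

-2752


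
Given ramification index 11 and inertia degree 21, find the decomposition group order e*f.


|D_P| = e * f
= 11 * 21
= 231

231


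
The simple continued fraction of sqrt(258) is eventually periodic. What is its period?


Run the CF algorithm for sqrt(258).
a_0 = floor(sqrt(258)) = 16; set m_0=0, q_0=1.
Recurrence: m' = q*a - m,  q' = (d - m'^2)/q,  a' = floor((a_0 + m')/q').
  step 1: m=16, q=2, a=16
  step 2: m=16, q=1, a=32
a_2 = 2*a_0 = 32, so the period closes here.
sqrt(258) = [16; 16, 32]
Period length = 2

2


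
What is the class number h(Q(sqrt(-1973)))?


K = Q(sqrt(-1973)). d mod 4 = 3, so D = disc(K) = 4d = -7892
h(K) equals the number of primitive reduced positive-definite forms (a, b, c) = a*x^2 + b*x*y + c*y^2 with b^2 - 4ac = D,
where reduced means |b| <= a <= c, with b >= 0 whenever |b| = a or a = c, and primitive means gcd(a, b, c) = 1.
Reduced forces 3a^2 <= |D| = 7892, so 1 <= a <= 51; b must have the parity of D, and c = (b^2 - D)/(4a) must be an integer >= a.
Enumerate a = 1..51, b in [-a, a]:
  a=1: (1, 0, 1973)  [1]
  a=2: (2, 2, 987)  [1]
  a=3: (3, -2, 658), (3, 2, 658)  [2]
  a=4..5: none
  a=6: (6, -2, 329), (6, 2, 329)  [2]
  a=7: (7, -2, 282), (7, 2, 282)  [2]
  a=8: none
  a=9: (9, -8, 221), (9, 8, 221)  [2]
  a=10..12: none
  a=13: (13, -8, 153), (13, 8, 153)  [2]
  a=14: (14, -2, 141), (14, 2, 141)  [2]
  a=15..16: none
  a=17: (17, -8, 117), (17, 8, 117)  [2]
  a=18: (18, -10, 111), (18, 10, 111)  [2]
  a=19..20: none
  a=21: (21, -16, 97), (21, -2, 94), (21, 2, 94), (21, 16, 97)  [4]
  a=22..25: none
  a=26: (26, -18, 79), (26, 18, 79)  [2]
  a=27: (27, -10, 74), (27, 10, 74)  [2]
  a=28: none
  a=29: (29, -24, 73), (29, 24, 73)  [2]
  a=30..33: none
  a=34: (34, -26, 63), (34, 26, 63)  [2]
  a=35..36: none
  a=37: (37, -10, 54), (37, 10, 54)  [2]
  a=38: none
  a=39: (39, -34, 58), (39, -8, 51), (39, 8, 51), (39, 34, 58)  [4]
  a=40: none
  a=41: (41, -12, 49), (41, 12, 49)  [2]
  a=42: (42, -26, 51), (42, -2, 47), (42, 2, 47), (42, 26, 51)  [4]
  a=43..51: none
Total reduced forms: 1 + 1 + 2 + 2 + 2 + 2 + 2 + 2 + 2 + 2 + 4 + 2 + 2 + 2 + 2 + 2 + 4 + 2 + 4 = 42
h = 42

42


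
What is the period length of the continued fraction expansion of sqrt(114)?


Run the CF algorithm for sqrt(114).
a_0 = floor(sqrt(114)) = 10; set m_0=0, q_0=1.
Recurrence: m' = q*a - m,  q' = (d - m'^2)/q,  a' = floor((a_0 + m')/q').
  step 1: m=10, q=14, a=1
  step 2: m=4, q=7, a=2
  step 3: m=10, q=2, a=10
  step 4: m=10, q=7, a=2
  step 5: m=4, q=14, a=1
  step 6: m=10, q=1, a=20
a_6 = 2*a_0 = 20, so the period closes here.
sqrt(114) = [10; 1, 2, 10, 2, 1, 20]
Period length = 6

6


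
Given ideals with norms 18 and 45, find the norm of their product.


N(IJ) = N(I) * N(J)
= 18 * 45
= 810

810


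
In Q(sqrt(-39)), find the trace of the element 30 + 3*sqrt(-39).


Tr(a + b*sqrt(d)) = (a + b*sqrt(d)) + (a - b*sqrt(d)) = 2a
= 2 * (30)
= 60

60


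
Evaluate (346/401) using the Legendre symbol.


p = 401 is prime, so compute (346/401) with the reciprocity algorithm (Jacobi-symbol steps: pull out 2s via (2/n), flip via reciprocity, reduce):
  pull out 2: (2/401) = +1  (since 401 mod 8 = 1)
  reciprocity: (173/401) -> +(401/173)
  reduce: (55/173)
  reciprocity: (55/173) -> +(173/55)
  reduce: (8/55)
  pull out 2: (2/55) = +1  (since 55 mod 8 = 7)
  pull out 2: (2/55) = +1  (since 55 mod 8 = 7)
  pull out 2: (2/55) = +1  (since 55 mod 8 = 7)
  (1/55) = 1
Product of signs = 1
(346/401) = 1

1


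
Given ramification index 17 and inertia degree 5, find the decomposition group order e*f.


|D_P| = e * f
= 17 * 5
= 85

85


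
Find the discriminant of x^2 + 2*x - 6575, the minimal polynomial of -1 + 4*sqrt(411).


The element -1 + 4*sqrt(411) has minimal polynomial:
x^2 + 2*x - 6575
Discriminant = (2)^2 - 4*(-6575)
= 4 + 26300
= 26304

26304


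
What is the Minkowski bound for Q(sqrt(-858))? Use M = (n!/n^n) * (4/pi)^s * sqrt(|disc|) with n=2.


d = -858, d mod 4 = 2, so disc(K) = 4d = -3432; |disc(K)| = 3432
Imaginary quadratic field, so n = 2, s = r2 = 1, r1 = 0
M = (n!/n^n) * (4/pi)^s * sqrt(|disc(K)|) = (2!/2^2) * (4/pi)^1 * sqrt(3432)
= 0.5 * 1.273240 * 58.583274
= 37.2953

37.2953


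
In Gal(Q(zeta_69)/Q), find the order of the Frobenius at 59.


The Frobenius at p in Gal(Q(zeta_n)/Q) = (Z/nZ)* is the class of p, so its order is ord_69(59), the smallest k >= 1 with 59^k = 1 mod 69.
n = 69 = 3 * 23, phi(69) = 44; the order divides phi(n).
Divisors of 44: 1, 2, 4, 11, 22, 44
Repeated squaring mod 69: 59^1 = 59, 59^2 = 31, 59^4 = 64, 59^8 = 25, 59^16 = 4, 59^32 = 16
Test divisors in increasing order:
  k=1: 59^1 = 59 mod 69
  k=2: 59^2 = 31 mod 69
  k=4: 59^4 = 64 mod 69
  k=11: 59^11 = 25 * 31 * 59 = 47 mod 69
  k=22: 59^22 = 4 * 64 * 31 = 1 mod 69  <- first divisor giving 1
Order = 22

22


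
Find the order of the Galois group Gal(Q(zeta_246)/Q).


|Gal(Q(zeta_246)/Q)| = phi(246)
= 80

80


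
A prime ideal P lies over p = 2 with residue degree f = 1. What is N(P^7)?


N(P^a) = p^(a*f)
= 2^(7*1)
= 2^7
= 128

128


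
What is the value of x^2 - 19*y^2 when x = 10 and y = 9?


x^2 - d*y^2
= 10^2 - 19*9^2
= 100 - 1539
= -1439

-1439


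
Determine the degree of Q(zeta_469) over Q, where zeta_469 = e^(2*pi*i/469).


The degree equals Euler's totient phi(469).
469 = 7 * 67
phi(469) = 396

396


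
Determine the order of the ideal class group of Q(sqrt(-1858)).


K = Q(sqrt(-1858)). d mod 4 = 2, so D = disc(K) = 4d = -7432
h(K) equals the number of primitive reduced positive-definite forms (a, b, c) = a*x^2 + b*x*y + c*y^2 with b^2 - 4ac = D,
where reduced means |b| <= a <= c, with b >= 0 whenever |b| = a or a = c, and primitive means gcd(a, b, c) = 1.
Reduced forces 3a^2 <= |D| = 7432, so 1 <= a <= 49; b must have the parity of D, and c = (b^2 - D)/(4a) must be an integer >= a.
Enumerate a = 1..49, b in [-a, a]:
  a=1: (1, 0, 1858)  [1]
  a=2: (2, 0, 929)  [1]
  a=3..6: none
  a=7: (7, -4, 266), (7, 4, 266)  [2]
  a=8..10: none
  a=11: (11, -2, 169), (11, 2, 169)  [2]
  a=12: none
  a=13: (13, -2, 143), (13, 2, 143)  [2]
  a=14: (14, -4, 133), (14, 4, 133)  [2]
  a=15..18: none
  a=19: (19, -4, 98), (19, 4, 98)  [2]
  a=20..21: none
  a=22: (22, -20, 89), (22, 20, 89)  [2]
  a=23..25: none
  a=26: (26, -24, 77), (26, 24, 77)  [2]
  a=27..30: none
  a=31: (31, -16, 62), (31, 16, 62)  [2]
  a=32..37: none
  a=38: (38, -4, 49), (38, 4, 49)  [2]
  a=39..49: none
Total reduced forms: 1 + 1 + 2 + 2 + 2 + 2 + 2 + 2 + 2 + 2 + 2 = 20
h = 20

20


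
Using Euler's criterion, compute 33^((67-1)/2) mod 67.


p = 67 is prime and the exponent is (p-1)/2 = 33, so by Euler's criterion 33^33 = (33/67) = +1 or -1 mod 67.
Compute by square-and-multiply:
  33 = 32 + 1 (binary 100001)
  Repeated squaring mod 67: 33^1 = 33, 33^2 = 17, 33^4 = 21, 33^8 = 39, 33^16 = 47, 33^32 = 65
  33^33 = 33^32 * 33^1 = 65 * 33 mod 67
    65 * 33 = 2145 = 1 mod 67
  33^33 = 1 mod 67
Result 1: 33 is a quadratic residue mod 67.
33^33 mod 67 = 1

1


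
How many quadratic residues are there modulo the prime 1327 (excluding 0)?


For prime p, the number of non-zero quadratic residues is (p-1)/2.
= (1327-1)/2
= 663

663


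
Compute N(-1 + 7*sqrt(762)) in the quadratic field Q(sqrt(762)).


N(a + b*sqrt(d)) = a^2 - d*b^2
= (-1)^2 - (762)*(7)^2
= 1 - 37338
= -37337

-37337


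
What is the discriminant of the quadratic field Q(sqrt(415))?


For K = Q(sqrt(d)) with d squarefree: disc(K) = d if d = 1 mod 4, and disc(K) = 4d if d = 2 or 3 mod 4.
Here d = 415, and d mod 4 = 3.
d = 3 mod 4, not 1 (O_K = Z[sqrt(d)]), so disc(K) = 4d = 4 * (415) = 1660

1660


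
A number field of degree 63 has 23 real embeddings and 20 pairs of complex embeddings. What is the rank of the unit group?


By Dirichlet's unit theorem:
rank = r1 + r2 - 1
= 23 + 20 - 1
= 42

42


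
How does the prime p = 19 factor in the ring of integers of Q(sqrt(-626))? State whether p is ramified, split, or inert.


K = Q(sqrt(-626)). Since d mod 4 = 2, disc(K) = -2504.
Check p | disc: -2504 mod 19 = 4.
p does not divide disc. Compute Legendre symbol (d/p):
1^((19-1)/2) mod 19 = 1
(d/p) = 1, so p splits: (p) = P*P' with e=1, f=1, g=2.
Therefore p is split.

split


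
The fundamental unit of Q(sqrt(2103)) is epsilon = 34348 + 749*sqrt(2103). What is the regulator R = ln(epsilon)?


epsilon = 34348 + 749*sqrt(2103)
= 68696.0000
R = ln(68696.0000)
= 11.1374

11.1374


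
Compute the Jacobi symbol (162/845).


Compute (162/845) via quadratic reciprocity:
  pull out 2: (2/845) = -1  (since 845 mod 8 = 5)
  reciprocity: (81/845) -> +(845/81)
  reduce: (35/81)
  reciprocity: (35/81) -> +(81/35)
  reduce: (11/35)
  reciprocity: (11/35) -> -(35/11)
  reduce: (2/11)
  pull out 2: (2/11) = -1  (since 11 mod 8 = 3)
  (1/11) = 1
Product of signs = -1

-1


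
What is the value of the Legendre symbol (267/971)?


p = 971 is prime, so compute (267/971) with the reciprocity algorithm (Jacobi-symbol steps: pull out 2s via (2/n), flip via reciprocity, reduce):
  reciprocity: (267/971) -> -(971/267)
  reduce: (170/267)
  pull out 2: (2/267) = -1  (since 267 mod 8 = 3)
  reciprocity: (85/267) -> +(267/85)
  reduce: (12/85)
  pull out 2: (2/85) = -1  (since 85 mod 8 = 5)
  pull out 2: (2/85) = -1  (since 85 mod 8 = 5)
  reciprocity: (3/85) -> +(85/3)
  reduce: (1/3)
  (1/3) = 1
Product of signs = 1
(267/971) = 1

1


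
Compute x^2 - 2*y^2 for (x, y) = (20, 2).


x^2 - d*y^2
= 20^2 - 2*2^2
= 400 - 8
= 392

392


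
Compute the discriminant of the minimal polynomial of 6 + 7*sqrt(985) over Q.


The element 6 + 7*sqrt(985) has minimal polynomial:
x^2 - 12*x - 48229
Discriminant = (-12)^2 - 4*(-48229)
= 144 + 192916
= 193060

193060


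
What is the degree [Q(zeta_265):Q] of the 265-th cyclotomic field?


The degree equals Euler's totient phi(265).
265 = 5 * 53
phi(265) = 208

208


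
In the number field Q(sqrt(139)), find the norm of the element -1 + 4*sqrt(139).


N(a + b*sqrt(d)) = a^2 - d*b^2
= (-1)^2 - (139)*(4)^2
= 1 - 2224
= -2223

-2223


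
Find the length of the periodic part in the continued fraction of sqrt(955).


Run the CF algorithm for sqrt(955).
a_0 = floor(sqrt(955)) = 30; set m_0=0, q_0=1.
Recurrence: m' = q*a - m,  q' = (d - m'^2)/q,  a' = floor((a_0 + m')/q').
  step 1: m=30, q=55, a=1
  step 2: m=25, q=6, a=9
  step 3: m=29, q=19, a=3
  step 4: m=28, q=9, a=6
  step 5: m=26, q=31, a=1
  step 6: m=5, q=30, a=1
  step 7: m=25, q=11, a=5
  step 8: m=30, q=5, a=12
  step 9: m=30, q=11, a=5
  step 10: m=25, q=30, a=1
  step 11: m=5, q=31, a=1
  step 12: m=26, q=9, a=6
  step 13: m=28, q=19, a=3
  step 14: m=29, q=6, a=9
  step 15: m=25, q=55, a=1
  step 16: m=30, q=1, a=60
a_16 = 2*a_0 = 60, so the period closes here.
sqrt(955) = [30; 1, 9, 3, 6, 1, 1, 5, 12, 5, 1, 1, 6, 3, 9, 1, 60]
Period length = 16

16


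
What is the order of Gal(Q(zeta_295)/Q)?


|Gal(Q(zeta_295)/Q)| = phi(295)
= 232

232


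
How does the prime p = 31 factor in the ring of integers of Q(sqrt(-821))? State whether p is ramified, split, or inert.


K = Q(sqrt(-821)). Since d mod 4 = 3, disc(K) = -3284.
Check p | disc: -3284 mod 31 = 2.
p does not divide disc. Compute Legendre symbol (d/p):
16^((31-1)/2) mod 31 = 1
(d/p) = 1, so p splits: (p) = P*P' with e=1, f=1, g=2.
Therefore p is split.

split


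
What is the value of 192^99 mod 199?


p = 199 is prime and the exponent is (p-1)/2 = 99, so by Euler's criterion 192^99 = (192/199) = +1 or -1 mod 199.
Compute by square-and-multiply:
  99 = 64 + 32 + 2 + 1 (binary 1100011)
  Repeated squaring mod 199: 192^1 = 192, 192^2 = 49, 192^4 = 13, 192^8 = 169, 192^16 = 104, 192^32 = 70, 192^64 = 124
  192^99 = 192^64 * 192^32 * 192^2 * 192^1 = 124 * 70 * 49 * 192 mod 199
    124 * 70 = 8680 = 123 mod 199
    123 * 49 = 6027 = 57 mod 199
    57 * 192 = 10944 = 198 mod 199
  192^99 = 198 mod 199
Result 198 = p - 1 = -1 mod 199: 192 is a quadratic non-residue mod 199. As a residue in [0, p-1] the value is 198.
192^99 mod 199 = 198

198


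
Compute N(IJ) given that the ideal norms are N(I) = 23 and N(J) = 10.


N(IJ) = N(I) * N(J)
= 23 * 10
= 230

230


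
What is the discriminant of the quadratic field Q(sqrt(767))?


For K = Q(sqrt(d)) with d squarefree: disc(K) = d if d = 1 mod 4, and disc(K) = 4d if d = 2 or 3 mod 4.
Here d = 767, and d mod 4 = 3.
d = 3 mod 4, not 1 (O_K = Z[sqrt(d)]), so disc(K) = 4d = 4 * (767) = 3068

3068


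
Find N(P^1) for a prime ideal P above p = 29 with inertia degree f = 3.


N(P^a) = p^(a*f)
= 29^(1*3)
= 29^3
= 24389

24389


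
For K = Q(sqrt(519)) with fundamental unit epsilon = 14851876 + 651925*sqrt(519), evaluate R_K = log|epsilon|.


epsilon = 14851876 + 651925*sqrt(519)
= 2.9704e+07
R = ln(2.9704e+07)
= 17.2068

17.2068


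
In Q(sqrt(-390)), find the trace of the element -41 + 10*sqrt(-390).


Tr(a + b*sqrt(d)) = (a + b*sqrt(d)) + (a - b*sqrt(d)) = 2a
= 2 * (-41)
= -82

-82


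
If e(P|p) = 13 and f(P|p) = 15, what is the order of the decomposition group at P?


|D_P| = e * f
= 13 * 15
= 195

195


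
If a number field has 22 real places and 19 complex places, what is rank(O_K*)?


By Dirichlet's unit theorem:
rank = r1 + r2 - 1
= 22 + 19 - 1
= 40

40


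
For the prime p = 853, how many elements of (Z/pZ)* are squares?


For prime p, the number of non-zero quadratic residues is (p-1)/2.
= (853-1)/2
= 426

426


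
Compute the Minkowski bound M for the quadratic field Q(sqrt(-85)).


d = -85, d mod 4 = 3, so disc(K) = 4d = -340; |disc(K)| = 340
Imaginary quadratic field, so n = 2, s = r2 = 1, r1 = 0
M = (n!/n^n) * (4/pi)^s * sqrt(|disc(K)|) = (2!/2^2) * (4/pi)^1 * sqrt(340)
= 0.5 * 1.273240 * 18.439089
= 11.7387

11.7387


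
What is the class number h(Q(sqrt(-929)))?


K = Q(sqrt(-929)). d mod 4 = 3, so D = disc(K) = 4d = -3716
h(K) equals the number of primitive reduced positive-definite forms (a, b, c) = a*x^2 + b*x*y + c*y^2 with b^2 - 4ac = D,
where reduced means |b| <= a <= c, with b >= 0 whenever |b| = a or a = c, and primitive means gcd(a, b, c) = 1.
Reduced forces 3a^2 <= |D| = 3716, so 1 <= a <= 35; b must have the parity of D, and c = (b^2 - D)/(4a) must be an integer >= a.
Enumerate a = 1..35, b in [-a, a]:
  a=1: (1, 0, 929)  [1]
  a=2: (2, 2, 465)  [1]
  a=3: (3, -2, 310), (3, 2, 310)  [2]
  a=4: none
  a=5: (5, -2, 186), (5, 2, 186)  [2]
  a=6: (6, -2, 155), (6, 2, 155)  [2]
  a=7: (7, -6, 134), (7, 6, 134)  [2]
  a=8: none
  a=9: (9, -8, 105), (9, 8, 105)  [2]
  a=10: (10, -2, 93), (10, 2, 93)  [2]
  a=11..13: none
  a=14: (14, -6, 67), (14, 6, 67)  [2]
  a=15: (15, -8, 63), (15, -2, 62), (15, 2, 62), (15, 8, 63)  [4]
  a=16..17: none
  a=18: (18, -10, 53), (18, 10, 53)  [2]
  a=19..20: none
  a=21: (21, -20, 49), (21, -8, 45), (21, 8, 45), (21, 20, 49)  [4]
  a=22..24: none
  a=25: (25, -22, 42), (25, 22, 42)  [2]
  a=26: none
  a=27: (27, -8, 35), (27, 8, 35)  [2]
  a=28: none
  a=29: (29, -24, 37), (29, 24, 37)  [2]
  a=30: (30, -22, 35), (30, -2, 31), (30, 2, 31), (30, 22, 35)  [4]
  a=31..35: none
Total reduced forms: 1 + 1 + 2 + 2 + 2 + 2 + 2 + 2 + 2 + 4 + 2 + 4 + 2 + 2 + 2 + 4 = 36
h = 36

36


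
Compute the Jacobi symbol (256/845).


Compute (256/845) via quadratic reciprocity:
  pull out 2: (2/845) = -1  (since 845 mod 8 = 5)
  pull out 2: (2/845) = -1  (since 845 mod 8 = 5)
  pull out 2: (2/845) = -1  (since 845 mod 8 = 5)
  pull out 2: (2/845) = -1  (since 845 mod 8 = 5)
  pull out 2: (2/845) = -1  (since 845 mod 8 = 5)
  pull out 2: (2/845) = -1  (since 845 mod 8 = 5)
  pull out 2: (2/845) = -1  (since 845 mod 8 = 5)
  pull out 2: (2/845) = -1  (since 845 mod 8 = 5)
  (1/845) = 1
Product of signs = 1

1


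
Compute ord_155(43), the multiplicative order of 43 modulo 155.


We want ord_155(43), the smallest k >= 1 with 43^k = 1 mod 155.
n = 155 = 5 * 31, phi(155) = 120; the order divides phi(n).
Divisors of 120: 1, 2, 3, 4, 5, 6, 8, 10, 12, 15, 20, 24, 30, 40, 60, 120
Repeated squaring mod 155: 43^1 = 43, 43^2 = 144, 43^4 = 121, 43^8 = 71, 43^16 = 81, 43^32 = 51, 43^64 = 121
Test divisors in increasing order:
  k=1: 43^1 = 43 mod 155
  k=2: 43^2 = 144 mod 155
  k=3: 43^3 = 144 * 43 = 147 mod 155
  k=4: 43^4 = 121 mod 155
  k=5: 43^5 = 121 * 43 = 88 mod 155
  k=6: 43^6 = 121 * 144 = 64 mod 155
  k=8: 43^8 = 71 mod 155
  k=10: 43^10 = 71 * 144 = 149 mod 155
  k=12: 43^12 = 71 * 121 = 66 mod 155
  k=15: 43^15 = 71 * 121 * 144 * 43 = 92 mod 155
  k=20: 43^20 = 81 * 121 = 36 mod 155
  k=24: 43^24 = 81 * 71 = 16 mod 155
  k=30: 43^30 = 81 * 71 * 121 * 144 = 94 mod 155
  k=40: 43^40 = 51 * 71 = 56 mod 155
  k=60: 43^60 = 51 * 81 * 71 * 121 = 1 mod 155  <- first divisor giving 1
Order = 60

60


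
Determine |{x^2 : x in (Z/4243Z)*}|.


For prime p, the number of non-zero quadratic residues is (p-1)/2.
= (4243-1)/2
= 2121

2121


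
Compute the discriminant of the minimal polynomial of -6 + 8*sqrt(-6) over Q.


The element -6 + 8*sqrt(-6) has minimal polynomial:
x^2 + 12*x + 420
Discriminant = (12)^2 - 4*(420)
= 144 - 1680
= -1536

-1536


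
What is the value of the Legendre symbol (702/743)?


p = 743 is prime, so compute (702/743) with the reciprocity algorithm (Jacobi-symbol steps: pull out 2s via (2/n), flip via reciprocity, reduce):
  pull out 2: (2/743) = +1  (since 743 mod 8 = 7)
  reciprocity: (351/743) -> -(743/351)
  reduce: (41/351)
  reciprocity: (41/351) -> +(351/41)
  reduce: (23/41)
  reciprocity: (23/41) -> +(41/23)
  reduce: (18/23)
  pull out 2: (2/23) = +1  (since 23 mod 8 = 7)
  reciprocity: (9/23) -> +(23/9)
  reduce: (5/9)
  reciprocity: (5/9) -> +(9/5)
  reduce: (4/5)
  pull out 2: (2/5) = -1  (since 5 mod 8 = 5)
  pull out 2: (2/5) = -1  (since 5 mod 8 = 5)
  (1/5) = 1
Product of signs = -1
(702/743) = -1

-1


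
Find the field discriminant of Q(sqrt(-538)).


For K = Q(sqrt(d)) with d squarefree: disc(K) = d if d = 1 mod 4, and disc(K) = 4d if d = 2 or 3 mod 4.
Here d = -538, and d mod 4 = 2.
d = 2 mod 4, not 1 (O_K = Z[sqrt(d)]), so disc(K) = 4d = 4 * (-538) = -2152

-2152


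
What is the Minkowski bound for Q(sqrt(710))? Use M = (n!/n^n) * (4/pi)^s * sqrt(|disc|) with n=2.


d = 710, d mod 4 = 2, so disc(K) = 4d = 2840; |disc(K)| = 2840
Real quadratic field, so n = 2, s = r2 = 0, r1 = 2
M = (n!/n^n) * (4/pi)^s * sqrt(|disc(K)|) = (2!/2^2) * (4/pi)^0 * sqrt(2840)
= 0.5 * 1.000000 * 53.291650
= 26.6458

26.6458


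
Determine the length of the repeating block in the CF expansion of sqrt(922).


Run the CF algorithm for sqrt(922).
a_0 = floor(sqrt(922)) = 30; set m_0=0, q_0=1.
Recurrence: m' = q*a - m,  q' = (d - m'^2)/q,  a' = floor((a_0 + m')/q').
  step 1: m=30, q=22, a=2
  step 2: m=14, q=33, a=1
  step 3: m=19, q=17, a=2
  step 4: m=15, q=41, a=1
  step 5: m=26, q=6, a=9
  step 6: m=28, q=23, a=2
  step 7: m=18, q=26, a=1
  step 8: m=8, q=33, a=1
  step 9: m=25, q=9, a=6
  step 10: m=29, q=9, a=6
  step 11: m=25, q=33, a=1
  step 12: m=8, q=26, a=1
  step 13: m=18, q=23, a=2
  step 14: m=28, q=6, a=9
  step 15: m=26, q=41, a=1
  step 16: m=15, q=17, a=2
  step 17: m=19, q=33, a=1
  step 18: m=14, q=22, a=2
  step 19: m=30, q=1, a=60
a_19 = 2*a_0 = 60, so the period closes here.
sqrt(922) = [30; 2, 1, 2, 1, 9, 2, 1, 1, 6, 6, 1, 1, 2, 9, 1, 2, 1, 2, 60]
Period length = 19

19


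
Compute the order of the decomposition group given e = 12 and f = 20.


|D_P| = e * f
= 12 * 20
= 240

240


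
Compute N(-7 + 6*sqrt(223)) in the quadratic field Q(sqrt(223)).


N(a + b*sqrt(d)) = a^2 - d*b^2
= (-7)^2 - (223)*(6)^2
= 49 - 8028
= -7979

-7979


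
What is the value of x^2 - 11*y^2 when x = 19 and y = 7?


x^2 - d*y^2
= 19^2 - 11*7^2
= 361 - 539
= -178

-178


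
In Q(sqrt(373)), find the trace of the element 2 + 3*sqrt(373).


Tr(a + b*sqrt(d)) = (a + b*sqrt(d)) + (a - b*sqrt(d)) = 2a
= 2 * (2)
= 4

4


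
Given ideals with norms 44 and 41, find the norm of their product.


N(IJ) = N(I) * N(J)
= 44 * 41
= 1804

1804


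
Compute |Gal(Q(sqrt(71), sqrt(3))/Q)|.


The 2 square roots of distinct primes are multiplicatively independent over Q,
so [K:Q] = 2^2 and Gal(K/Q) is isomorphic to (Z/2Z)^2.
|Gal| = 2^2 = 4

4


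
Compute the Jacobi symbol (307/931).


Compute (307/931) via quadratic reciprocity:
  reciprocity: (307/931) -> -(931/307)
  reduce: (10/307)
  pull out 2: (2/307) = -1  (since 307 mod 8 = 3)
  reciprocity: (5/307) -> +(307/5)
  reduce: (2/5)
  pull out 2: (2/5) = -1  (since 5 mod 8 = 5)
  (1/5) = 1
Product of signs = -1

-1


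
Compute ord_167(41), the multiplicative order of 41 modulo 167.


We want ord_167(41), the smallest k >= 1 with 41^k = 1 mod 167.
n = 167 = 167, phi(167) = 166; the order divides phi(n).
Divisors of 166: 1, 2, 83, 166
Repeated squaring mod 167: 41^1 = 41, 41^2 = 11, 41^4 = 121, 41^8 = 112, 41^16 = 19, 41^32 = 27, 41^64 = 61, 41^128 = 47
Test divisors in increasing order:
  k=1: 41^1 = 41 mod 167
  k=2: 41^2 = 11 mod 167
  k=83: 41^83 = 61 * 19 * 11 * 41 = 166 mod 167
  k=166: 41^166 = 47 * 27 * 121 * 11 = 1 mod 167  <- first divisor giving 1
Order = 166

166


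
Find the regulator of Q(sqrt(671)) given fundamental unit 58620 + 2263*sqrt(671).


epsilon = 58620 + 2263*sqrt(671)
= 117240.0000
R = ln(117240.0000)
= 11.6720

11.6720


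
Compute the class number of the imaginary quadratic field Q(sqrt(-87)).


K = Q(sqrt(-87)). d mod 4 = 1, so D = disc(K) = d = -87
h(K) equals the number of primitive reduced positive-definite forms (a, b, c) = a*x^2 + b*x*y + c*y^2 with b^2 - 4ac = D,
where reduced means |b| <= a <= c, with b >= 0 whenever |b| = a or a = c, and primitive means gcd(a, b, c) = 1.
Reduced forces 3a^2 <= |D| = 87, so 1 <= a <= 5; b must have the parity of D, and c = (b^2 - D)/(4a) must be an integer >= a.
Enumerate a = 1..5, b in [-a, a]:
  a=1: (1, 1, 22)  [1]
  a=2: (2, -1, 11), (2, 1, 11)  [2]
  a=3: (3, 3, 8)  [1]
  a=4: (4, -3, 6), (4, 3, 6)  [2]
  a=5: none
Total reduced forms: 1 + 2 + 1 + 2 = 6
h = 6

6


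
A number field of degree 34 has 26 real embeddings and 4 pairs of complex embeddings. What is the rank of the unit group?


By Dirichlet's unit theorem:
rank = r1 + r2 - 1
= 26 + 4 - 1
= 29

29


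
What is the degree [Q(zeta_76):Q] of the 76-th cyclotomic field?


The degree equals Euler's totient phi(76).
76 = 2^2 * 19
phi(76) = 36

36


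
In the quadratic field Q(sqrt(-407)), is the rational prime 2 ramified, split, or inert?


K = Q(sqrt(-407)). Since d mod 4 = 1, disc(K) = -407.
Check p | disc: -407 mod 2 = 1.
p=2 does not divide disc (d is 1 mod 4). 2 splits iff d = 1 mod 8.
d mod 8 = 1, so (d/2) = 1.
(d/p) = 1, so p splits: (p) = P*P' with e=1, f=1, g=2.
Therefore p is split.

split


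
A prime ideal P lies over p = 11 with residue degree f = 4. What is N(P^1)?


N(P^a) = p^(a*f)
= 11^(1*4)
= 11^4
= 14641

14641


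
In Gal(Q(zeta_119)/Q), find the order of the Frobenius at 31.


The Frobenius at p in Gal(Q(zeta_n)/Q) = (Z/nZ)* is the class of p, so its order is ord_119(31), the smallest k >= 1 with 31^k = 1 mod 119.
n = 119 = 7 * 17, phi(119) = 96; the order divides phi(n).
Divisors of 96: 1, 2, 3, 4, 6, 8, 12, 16, 24, 32, 48, 96
Repeated squaring mod 119: 31^1 = 31, 31^2 = 9, 31^4 = 81, 31^8 = 16, 31^16 = 18, 31^32 = 86, 31^64 = 18
Test divisors in increasing order:
  k=1: 31^1 = 31 mod 119
  k=2: 31^2 = 9 mod 119
  k=3: 31^3 = 9 * 31 = 41 mod 119
  k=4: 31^4 = 81 mod 119
  k=6: 31^6 = 81 * 9 = 15 mod 119
  k=8: 31^8 = 16 mod 119
  k=12: 31^12 = 16 * 81 = 106 mod 119
  k=16: 31^16 = 18 mod 119
  k=24: 31^24 = 18 * 16 = 50 mod 119
  k=32: 31^32 = 86 mod 119
  k=48: 31^48 = 86 * 18 = 1 mod 119  <- first divisor giving 1
Order = 48

48


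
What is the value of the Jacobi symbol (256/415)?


Compute (256/415) via quadratic reciprocity:
  pull out 2: (2/415) = +1  (since 415 mod 8 = 7)
  pull out 2: (2/415) = +1  (since 415 mod 8 = 7)
  pull out 2: (2/415) = +1  (since 415 mod 8 = 7)
  pull out 2: (2/415) = +1  (since 415 mod 8 = 7)
  pull out 2: (2/415) = +1  (since 415 mod 8 = 7)
  pull out 2: (2/415) = +1  (since 415 mod 8 = 7)
  pull out 2: (2/415) = +1  (since 415 mod 8 = 7)
  pull out 2: (2/415) = +1  (since 415 mod 8 = 7)
  (1/415) = 1
Product of signs = 1

1


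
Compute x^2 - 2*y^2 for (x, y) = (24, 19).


x^2 - d*y^2
= 24^2 - 2*19^2
= 576 - 722
= -146

-146


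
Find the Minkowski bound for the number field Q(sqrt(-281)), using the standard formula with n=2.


d = -281, d mod 4 = 3, so disc(K) = 4d = -1124; |disc(K)| = 1124
Imaginary quadratic field, so n = 2, s = r2 = 1, r1 = 0
M = (n!/n^n) * (4/pi)^s * sqrt(|disc(K)|) = (2!/2^2) * (4/pi)^1 * sqrt(1124)
= 0.5 * 1.273240 * 33.526109
= 21.3434

21.3434


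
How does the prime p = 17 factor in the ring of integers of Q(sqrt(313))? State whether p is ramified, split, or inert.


K = Q(sqrt(313)). Since d mod 4 = 1, disc(K) = 313.
Check p | disc: 313 mod 17 = 7.
p does not divide disc. Compute Legendre symbol (d/p):
7^((17-1)/2) mod 17 = -1
(d/p) = -1, so p is inert: (p) stays prime with e=1, f=2, g=1.
Therefore p is inert.

inert


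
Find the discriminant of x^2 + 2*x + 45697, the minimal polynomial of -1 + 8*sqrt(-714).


The element -1 + 8*sqrt(-714) has minimal polynomial:
x^2 + 2*x + 45697
Discriminant = (2)^2 - 4*(45697)
= 4 - 182788
= -182784

-182784


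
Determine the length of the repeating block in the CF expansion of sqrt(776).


Run the CF algorithm for sqrt(776).
a_0 = floor(sqrt(776)) = 27; set m_0=0, q_0=1.
Recurrence: m' = q*a - m,  q' = (d - m'^2)/q,  a' = floor((a_0 + m')/q').
  step 1: m=27, q=47, a=1
  step 2: m=20, q=8, a=5
  step 3: m=20, q=47, a=1
  step 4: m=27, q=1, a=54
a_4 = 2*a_0 = 54, so the period closes here.
sqrt(776) = [27; 1, 5, 1, 54]
Period length = 4

4


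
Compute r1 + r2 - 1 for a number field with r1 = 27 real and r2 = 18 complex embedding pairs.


By Dirichlet's unit theorem:
rank = r1 + r2 - 1
= 27 + 18 - 1
= 44

44


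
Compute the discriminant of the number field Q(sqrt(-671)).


For K = Q(sqrt(d)) with d squarefree: disc(K) = d if d = 1 mod 4, and disc(K) = 4d if d = 2 or 3 mod 4.
Here d = -671, and d mod 4 = 1.
d = 1 mod 4 (O_K = Z[(1+sqrt(d))/2]), so disc(K) = d = -671

-671


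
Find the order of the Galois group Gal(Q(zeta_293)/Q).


|Gal(Q(zeta_293)/Q)| = phi(293)
= 292

292


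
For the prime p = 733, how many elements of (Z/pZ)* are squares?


For prime p, the number of non-zero quadratic residues is (p-1)/2.
= (733-1)/2
= 366

366


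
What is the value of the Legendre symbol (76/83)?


p = 83 is prime, so compute (76/83) with the reciprocity algorithm (Jacobi-symbol steps: pull out 2s via (2/n), flip via reciprocity, reduce):
  pull out 2: (2/83) = -1  (since 83 mod 8 = 3)
  pull out 2: (2/83) = -1  (since 83 mod 8 = 3)
  reciprocity: (19/83) -> -(83/19)
  reduce: (7/19)
  reciprocity: (7/19) -> -(19/7)
  reduce: (5/7)
  reciprocity: (5/7) -> +(7/5)
  reduce: (2/5)
  pull out 2: (2/5) = -1  (since 5 mod 8 = 5)
  (1/5) = 1
Product of signs = -1
(76/83) = -1

-1


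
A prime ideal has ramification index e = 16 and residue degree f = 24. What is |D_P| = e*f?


|D_P| = e * f
= 16 * 24
= 384

384


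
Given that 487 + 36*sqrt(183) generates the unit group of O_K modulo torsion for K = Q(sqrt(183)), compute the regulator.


epsilon = 487 + 36*sqrt(183)
= 973.9990
R = ln(973.9990)
= 6.8814

6.8814


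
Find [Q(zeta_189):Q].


The degree equals Euler's totient phi(189).
189 = 3^3 * 7
phi(189) = 108

108


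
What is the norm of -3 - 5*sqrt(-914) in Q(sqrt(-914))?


N(a + b*sqrt(d)) = a^2 - d*b^2
= (-3)^2 - (-914)*(-5)^2
= 9 + 22850
= 22859

22859


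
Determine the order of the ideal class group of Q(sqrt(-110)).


K = Q(sqrt(-110)). d mod 4 = 2, so D = disc(K) = 4d = -440
h(K) equals the number of primitive reduced positive-definite forms (a, b, c) = a*x^2 + b*x*y + c*y^2 with b^2 - 4ac = D,
where reduced means |b| <= a <= c, with b >= 0 whenever |b| = a or a = c, and primitive means gcd(a, b, c) = 1.
Reduced forces 3a^2 <= |D| = 440, so 1 <= a <= 12; b must have the parity of D, and c = (b^2 - D)/(4a) must be an integer >= a.
Enumerate a = 1..12, b in [-a, a]:
  a=1: (1, 0, 110)  [1]
  a=2: (2, 0, 55)  [1]
  a=3: (3, -2, 37), (3, 2, 37)  [2]
  a=4: none
  a=5: (5, 0, 22)  [1]
  a=6: (6, -4, 19), (6, 4, 19)  [2]
  a=7: (7, -6, 17), (7, 6, 17)  [2]
  a=8: none
  a=9: (9, -8, 14), (9, 8, 14)  [2]
  a=10: (10, 0, 11)  [1]
  a=11..12: none
Total reduced forms: 1 + 1 + 2 + 1 + 2 + 2 + 2 + 1 = 12
h = 12

12


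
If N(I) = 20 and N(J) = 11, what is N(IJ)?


N(IJ) = N(I) * N(J)
= 20 * 11
= 220

220


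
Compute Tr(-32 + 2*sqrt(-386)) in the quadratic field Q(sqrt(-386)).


Tr(a + b*sqrt(d)) = (a + b*sqrt(d)) + (a - b*sqrt(d)) = 2a
= 2 * (-32)
= -64

-64


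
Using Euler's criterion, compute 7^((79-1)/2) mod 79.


p = 79 is prime and the exponent is (p-1)/2 = 39, so by Euler's criterion 7^39 = (7/79) = +1 or -1 mod 79.
Compute by square-and-multiply:
  39 = 32 + 4 + 2 + 1 (binary 100111)
  Repeated squaring mod 79: 7^1 = 7, 7^2 = 49, 7^4 = 31, 7^8 = 13, 7^16 = 11, 7^32 = 42
  7^39 = 7^32 * 7^4 * 7^2 * 7^1 = 42 * 31 * 49 * 7 mod 79
    42 * 31 = 1302 = 38 mod 79
    38 * 49 = 1862 = 45 mod 79
    45 * 7 = 315 = 78 mod 79
  7^39 = 78 mod 79
Result 78 = p - 1 = -1 mod 79: 7 is a quadratic non-residue mod 79. As a residue in [0, p-1] the value is 78.
7^39 mod 79 = 78

78


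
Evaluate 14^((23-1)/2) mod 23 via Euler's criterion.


p = 23 is prime and the exponent is (p-1)/2 = 11, so by Euler's criterion 14^11 = (14/23) = +1 or -1 mod 23.
Compute by square-and-multiply:
  11 = 8 + 2 + 1 (binary 1011)
  Repeated squaring mod 23: 14^1 = 14, 14^2 = 12, 14^4 = 6, 14^8 = 13
  14^11 = 14^8 * 14^2 * 14^1 = 13 * 12 * 14 mod 23
    13 * 12 = 156 = 18 mod 23
    18 * 14 = 252 = 22 mod 23
  14^11 = 22 mod 23
Result 22 = p - 1 = -1 mod 23: 14 is a quadratic non-residue mod 23. As a residue in [0, p-1] the value is 22.
14^11 mod 23 = 22

22


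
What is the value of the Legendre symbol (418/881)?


p = 881 is prime, so compute (418/881) with the reciprocity algorithm (Jacobi-symbol steps: pull out 2s via (2/n), flip via reciprocity, reduce):
  pull out 2: (2/881) = +1  (since 881 mod 8 = 1)
  reciprocity: (209/881) -> +(881/209)
  reduce: (45/209)
  reciprocity: (45/209) -> +(209/45)
  reduce: (29/45)
  reciprocity: (29/45) -> +(45/29)
  reduce: (16/29)
  pull out 2: (2/29) = -1  (since 29 mod 8 = 5)
  pull out 2: (2/29) = -1  (since 29 mod 8 = 5)
  pull out 2: (2/29) = -1  (since 29 mod 8 = 5)
  pull out 2: (2/29) = -1  (since 29 mod 8 = 5)
  (1/29) = 1
Product of signs = 1
(418/881) = 1

1


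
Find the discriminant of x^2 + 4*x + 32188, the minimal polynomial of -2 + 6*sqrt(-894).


The element -2 + 6*sqrt(-894) has minimal polynomial:
x^2 + 4*x + 32188
Discriminant = (4)^2 - 4*(32188)
= 16 - 128752
= -128736

-128736


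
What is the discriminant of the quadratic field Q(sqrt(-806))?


For K = Q(sqrt(d)) with d squarefree: disc(K) = d if d = 1 mod 4, and disc(K) = 4d if d = 2 or 3 mod 4.
Here d = -806, and d mod 4 = 2.
d = 2 mod 4, not 1 (O_K = Z[sqrt(d)]), so disc(K) = 4d = 4 * (-806) = -3224

-3224


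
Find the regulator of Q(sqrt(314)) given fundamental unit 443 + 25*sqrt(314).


epsilon = 443 + 25*sqrt(314)
= 886.0011
R = ln(886.0011)
= 6.7867

6.7867


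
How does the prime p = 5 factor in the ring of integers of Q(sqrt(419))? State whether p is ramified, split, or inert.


K = Q(sqrt(419)). Since d mod 4 = 3, disc(K) = 1676.
Check p | disc: 1676 mod 5 = 1.
p does not divide disc. Compute Legendre symbol (d/p):
4^((5-1)/2) mod 5 = 1
(d/p) = 1, so p splits: (p) = P*P' with e=1, f=1, g=2.
Therefore p is split.

split


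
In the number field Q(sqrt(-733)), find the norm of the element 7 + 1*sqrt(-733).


N(a + b*sqrt(d)) = a^2 - d*b^2
= (7)^2 - (-733)*(1)^2
= 49 + 733
= 782

782


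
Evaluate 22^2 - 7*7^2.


x^2 - d*y^2
= 22^2 - 7*7^2
= 484 - 343
= 141

141


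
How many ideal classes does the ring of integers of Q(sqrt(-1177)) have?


K = Q(sqrt(-1177)). d mod 4 = 3, so D = disc(K) = 4d = -4708
h(K) equals the number of primitive reduced positive-definite forms (a, b, c) = a*x^2 + b*x*y + c*y^2 with b^2 - 4ac = D,
where reduced means |b| <= a <= c, with b >= 0 whenever |b| = a or a = c, and primitive means gcd(a, b, c) = 1.
Reduced forces 3a^2 <= |D| = 4708, so 1 <= a <= 39; b must have the parity of D, and c = (b^2 - D)/(4a) must be an integer >= a.
Enumerate a = 1..39, b in [-a, a]:
  a=1: (1, 0, 1177)  [1]
  a=2: (2, 2, 589)  [1]
  a=3..10: none
  a=11: (11, 0, 107)  [1]
  a=12..16: none
  a=17: (17, -16, 73), (17, 16, 73)  [2]
  a=18: none
  a=19: (19, -2, 62), (19, 2, 62)  [2]
  a=20..21: none
  a=22: (22, 22, 59)  [1]
  a=23..30: none
  a=31: (31, -2, 38), (31, 2, 38)  [2]
  a=32..33: none
  a=34: (34, -18, 37), (34, 18, 37)  [2]
  a=35..39: none
Total reduced forms: 1 + 1 + 1 + 2 + 2 + 1 + 2 + 2 = 12
h = 12

12


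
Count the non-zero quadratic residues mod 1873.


For prime p, the number of non-zero quadratic residues is (p-1)/2.
= (1873-1)/2
= 936

936


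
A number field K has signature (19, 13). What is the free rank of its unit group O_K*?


By Dirichlet's unit theorem:
rank = r1 + r2 - 1
= 19 + 13 - 1
= 31

31


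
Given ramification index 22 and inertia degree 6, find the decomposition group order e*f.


|D_P| = e * f
= 22 * 6
= 132

132


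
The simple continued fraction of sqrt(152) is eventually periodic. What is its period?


Run the CF algorithm for sqrt(152).
a_0 = floor(sqrt(152)) = 12; set m_0=0, q_0=1.
Recurrence: m' = q*a - m,  q' = (d - m'^2)/q,  a' = floor((a_0 + m')/q').
  step 1: m=12, q=8, a=3
  step 2: m=12, q=1, a=24
a_2 = 2*a_0 = 24, so the period closes here.
sqrt(152) = [12; 3, 24]
Period length = 2

2


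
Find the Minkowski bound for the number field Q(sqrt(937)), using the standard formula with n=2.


d = 937, d mod 4 = 1, so disc(K) = d = 937; |disc(K)| = 937
Real quadratic field, so n = 2, s = r2 = 0, r1 = 2
M = (n!/n^n) * (4/pi)^s * sqrt(|disc(K)|) = (2!/2^2) * (4/pi)^0 * sqrt(937)
= 0.5 * 1.000000 * 30.610456
= 15.3052

15.3052


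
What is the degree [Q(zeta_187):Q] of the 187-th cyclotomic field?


The degree equals Euler's totient phi(187).
187 = 11 * 17
phi(187) = 160

160


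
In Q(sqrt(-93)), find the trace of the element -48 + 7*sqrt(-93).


Tr(a + b*sqrt(d)) = (a + b*sqrt(d)) + (a - b*sqrt(d)) = 2a
= 2 * (-48)
= -96

-96


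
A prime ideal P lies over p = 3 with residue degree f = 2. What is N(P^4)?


N(P^a) = p^(a*f)
= 3^(4*2)
= 3^8
= 6561

6561


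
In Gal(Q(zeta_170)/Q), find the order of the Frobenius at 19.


The Frobenius at p in Gal(Q(zeta_n)/Q) = (Z/nZ)* is the class of p, so its order is ord_170(19), the smallest k >= 1 with 19^k = 1 mod 170.
n = 170 = 2 * 5 * 17, phi(170) = 64; the order divides phi(n).
Divisors of 64: 1, 2, 4, 8, 16, 32, 64
Repeated squaring mod 170: 19^1 = 19, 19^2 = 21, 19^4 = 101, 19^8 = 1, 19^16 = 1, 19^32 = 1, 19^64 = 1
Test divisors in increasing order:
  k=1: 19^1 = 19 mod 170
  k=2: 19^2 = 21 mod 170
  k=4: 19^4 = 101 mod 170
  k=8: 19^8 = 1 mod 170  <- first divisor giving 1
Order = 8

8


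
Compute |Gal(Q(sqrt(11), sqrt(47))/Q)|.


The 2 square roots of distinct primes are multiplicatively independent over Q,
so [K:Q] = 2^2 and Gal(K/Q) is isomorphic to (Z/2Z)^2.
|Gal| = 2^2 = 4

4
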